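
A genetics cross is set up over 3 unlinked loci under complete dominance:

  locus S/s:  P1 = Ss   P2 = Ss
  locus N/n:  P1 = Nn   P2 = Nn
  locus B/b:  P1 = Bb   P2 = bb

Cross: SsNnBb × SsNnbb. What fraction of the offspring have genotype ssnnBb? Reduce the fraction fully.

SsNnBb gametes: SNB×1, SNb×1, SnB×1, Snb×1, sNB×1, sNb×1, snB×1, snb×1
SsNnbb gametes: SNb×2, Snb×2, sNb×2, snb×2
SsNnBb×SsNnbb grid (8·8=64): SSNNBb=2 SSNNbb=2 SSNnBb=4 SSNnbb=4 SSnnBb=2 SSnnbb=2 SsNNBb=4 SsNNbb=4 SsNnBb=8 SsNnbb=8 SsnnBb=4 Ssnnbb=4 ssNNBb=2 ssNNbb=2 ssNnBb=4 ssNnbb=4 ssnnBb=2 ssnnbb=2
ssnnBb hits 2/64; gcd=2; 2÷2/64÷2 = 1/32

P(ssnnBb) = 1/32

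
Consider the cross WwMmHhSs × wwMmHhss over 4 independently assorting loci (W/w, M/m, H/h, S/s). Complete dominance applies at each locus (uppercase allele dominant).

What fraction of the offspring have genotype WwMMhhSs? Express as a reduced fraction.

WwMmHhSs gametes: WMHS×1, WMHs×1, WMhS×1, WMhs×1, WmHS×1, WmHs×1, WmhS×1, Wmhs×1, wMHS×1, wMHs×1, wMhS×1, wMhs×1, wmHS×1, wmHs×1, wmhS×1, wmhs×1
wwMmHhss gametes: wMHs×4, wMhs×4, wmHs×4, wmhs×4
WwMmHhSs×wwMmHhss grid (16·16=256): WwMMHHSs=4 WwMMHHss=4 WwMMHhSs=8 WwMMHhss=8 WwMMhhSs=4 WwMMhhss=4 WwMmHHSs=8 WwMmHHss=8 WwMmHhSs=16 WwMmHhss=16 WwMmhhSs=8 WwMmhhss=8 WwmmHHSs=4 WwmmHHss=4 WwmmHhSs=8 WwmmHhss=8 WwmmhhSs=4 Wwmmhhss=4 wwMMHHSs=4 wwMMHHss=4 wwMMHhSs=8 wwMMHhss=8 wwMMhhSs=4 wwMMhhss=4 wwMmHHSs=8 wwMmHHss=8 wwMmHhSs=16 wwMmHhss=16 wwMmhhSs=8 wwMmhhss=8 wwmmHHSs=4 wwmmHHss=4 wwmmHhSs=8 wwmmHhss=8 wwmmhhSs=4 wwmmhhss=4
WwMMhhSs hits 4/256; gcd=4; 4÷4/256÷4 = 1/64

P(WwMMhhSs) = 1/64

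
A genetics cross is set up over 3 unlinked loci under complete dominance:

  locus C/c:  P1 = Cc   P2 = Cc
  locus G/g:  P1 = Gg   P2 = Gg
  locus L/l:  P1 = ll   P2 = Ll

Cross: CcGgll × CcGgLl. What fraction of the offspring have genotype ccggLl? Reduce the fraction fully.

CcGgll gametes: CGl×2, Cgl×2, cGl×2, cgl×2
CcGgLl gametes: CGL×1, CGl×1, CgL×1, Cgl×1, cGL×1, cGl×1, cgL×1, cgl×1
CcGgll×CcGgLl grid (8·8=64): CCGGLl=2 CCGGll=2 CCGgLl=4 CCGgll=4 CCggLl=2 CCggll=2 CcGGLl=4 CcGGll=4 CcGgLl=8 CcGgll=8 CcggLl=4 Ccggll=4 ccGGLl=2 ccGGll=2 ccGgLl=4 ccGgll=4 ccggLl=2 ccggll=2
ccggLl hits 2/64; gcd=2; 2÷2/64÷2 = 1/32

P(ccggLl) = 1/32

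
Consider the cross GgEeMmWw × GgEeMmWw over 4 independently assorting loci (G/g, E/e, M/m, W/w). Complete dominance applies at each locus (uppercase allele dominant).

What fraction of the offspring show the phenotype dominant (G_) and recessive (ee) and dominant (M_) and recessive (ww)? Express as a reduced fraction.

GgEeMmWw gametes: GEMW×1, GEMw×1, GEmW×1, GEmw×1, GeMW×1, GeMw×1, GemW×1, Gemw×1, gEMW×1, gEMw×1, gEmW×1, gEmw×1, geMW×1, geMw×1, gemW×1, gemw×1
GgEeMmWw gametes: GEMW×1, GEMw×1, GEmW×1, GEmw×1, GeMW×1, GeMw×1, GemW×1, Gemw×1, gEMW×1, gEMw×1, gEmW×1, gEmw×1, geMW×1, geMw×1, gemW×1, gemw×1
GgEeMmWw×GgEeMmWw grid (16·16=256): GGEEMMWW=1 GGEEMMWw=2 GGEEMMww=1 GGEEMmWW=2 GGEEMmWw=4 GGEEMmww=2 GGEEmmWW=1 GGEEmmWw=2 GGEEmmww=1 GGEeMMWW=2 GGEeMMWw=4 GGEeMMww=2 GGEeMmWW=4 GGEeMmWw=8 GGEeMmww=4 GGEemmWW=2 GGEemmWw=4 GGEemmww=2 GGeeMMWW=1 GGeeMMWw=2 GGeeMMww=1 GGeeMmWW=2 GGeeMmWw=4 GGeeMmww=2 GGeemmWW=1 GGeemmWw=2 GGeemmww=1 GgEEMMWW=2 GgEEMMWw=4 GgEEMMww=2 GgEEMmWW=4 GgEEMmWw=8 GgEEMmww=4 GgEEmmWW=2 GgEEmmWw=4 GgEEmmww=2 GgEeMMWW=4 GgEeMMWw=8 GgEeMMww=4 GgEeMmWW=8 GgEeMmWw=16 GgEeMmww=8 GgEemmWW=4 GgEemmWw=8 GgEemmww=4 GgeeMMWW=2 GgeeMMWw=4 GgeeMMww=2 GgeeMmWW=4 GgeeMmWw=8 GgeeMmww=4 GgeemmWW=2 GgeemmWw=4 Ggeemmww=2 ggEEMMWW=1 ggEEMMWw=2 ggEEMMww=1 ggEEMmWW=2 ggEEMmWw=4 ggEEMmww=2 ggEEmmWW=1 ggEEmmWw=2 ggEEmmww=1 ggEeMMWW=2 ggEeMMWw=4 ggEeMMww=2 ggEeMmWW=4 ggEeMmWw=8 ggEeMmww=4 ggEemmWW=2 ggEemmWw=4 ggEemmww=2 ggeeMMWW=1 ggeeMMWw=2 ggeeMMww=1 ggeeMmWW=2 ggeeMmWw=4 ggeeMmww=2 ggeemmWW=1 ggeemmWw=2 ggeemmww=1
G_ ee M_ ww hits 9/256; gcd=1; 9÷1/256÷1 = 9/256

P(G_ ee M_ ww) = 9/256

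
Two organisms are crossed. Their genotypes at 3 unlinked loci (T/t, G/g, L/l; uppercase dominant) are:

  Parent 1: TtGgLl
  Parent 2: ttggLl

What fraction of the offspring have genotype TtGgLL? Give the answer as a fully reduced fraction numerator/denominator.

TtGgLl gametes: TGL×1, TGl×1, TgL×1, Tgl×1, tGL×1, tGl×1, tgL×1, tgl×1
ttggLl gametes: tgL×4, tgl×4
TtGgLl×ttggLl grid (8·8=64): TtGgLL=4 TtGgLl=8 TtGgll=4 TtggLL=4 TtggLl=8 Ttggll=4 ttGgLL=4 ttGgLl=8 ttGgll=4 ttggLL=4 ttggLl=8 ttggll=4
TtGgLL hits 4/64; gcd=4; 4÷4/64÷4 = 1/16

P(TtGgLL) = 1/16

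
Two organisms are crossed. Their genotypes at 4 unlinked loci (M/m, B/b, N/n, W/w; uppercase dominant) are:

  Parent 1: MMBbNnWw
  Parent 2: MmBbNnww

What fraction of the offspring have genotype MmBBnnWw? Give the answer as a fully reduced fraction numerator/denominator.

MMBbNnWw gametes: MBNW×2, MBNw×2, MBnW×2, MBnw×2, MbNW×2, MbNw×2, MbnW×2, Mbnw×2
MmBbNnww gametes: MBNw×2, MBnw×2, MbNw×2, Mbnw×2, mBNw×2, mBnw×2, mbNw×2, mbnw×2
MMBbNnWw×MmBbNnww grid (16·16=256): MMBBNNWw=4 MMBBNNww=4 MMBBNnWw=8 MMBBNnww=8 MMBBnnWw=4 MMBBnnww=4 MMBbNNWw=8 MMBbNNww=8 MMBbNnWw=16 MMBbNnww=16 MMBbnnWw=8 MMBbnnww=8 MMbbNNWw=4 MMbbNNww=4 MMbbNnWw=8 MMbbNnww=8 MMbbnnWw=4 MMbbnnww=4 MmBBNNWw=4 MmBBNNww=4 MmBBNnWw=8 MmBBNnww=8 MmBBnnWw=4 MmBBnnww=4 MmBbNNWw=8 MmBbNNww=8 MmBbNnWw=16 MmBbNnww=16 MmBbnnWw=8 MmBbnnww=8 MmbbNNWw=4 MmbbNNww=4 MmbbNnWw=8 MmbbNnww=8 MmbbnnWw=4 Mmbbnnww=4
MmBBnnWw hits 4/256; gcd=4; 4÷4/256÷4 = 1/64

P(MmBBnnWw) = 1/64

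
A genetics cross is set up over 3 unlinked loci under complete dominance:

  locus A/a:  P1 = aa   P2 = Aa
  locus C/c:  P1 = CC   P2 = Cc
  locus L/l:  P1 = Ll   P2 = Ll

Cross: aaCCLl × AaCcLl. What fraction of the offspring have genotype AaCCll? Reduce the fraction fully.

P(AaCCll) = 1/16

aaCCLl gametes: aCL×4, aCl×4
AaCcLl gametes: ACL×1, ACl×1, AcL×1, Acl×1, aCL×1, aCl×1, acL×1, acl×1
aaCCLl×AaCcLl grid (8·8=64): AaCCLL=4 AaCCLl=8 AaCCll=4 AaCcLL=4 AaCcLl=8 AaCcll=4 aaCCLL=4 aaCCLl=8 aaCCll=4 aaCcLL=4 aaCcLl=8 aaCcll=4
AaCCll hits 4/64; gcd=4; 4÷4/64÷4 = 1/16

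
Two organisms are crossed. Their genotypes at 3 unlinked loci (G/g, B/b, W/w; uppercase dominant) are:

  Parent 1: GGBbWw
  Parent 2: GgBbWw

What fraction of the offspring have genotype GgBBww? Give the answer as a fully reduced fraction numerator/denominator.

GGBbWw gametes: GBW×2, GBw×2, GbW×2, Gbw×2
GgBbWw gametes: GBW×1, GBw×1, GbW×1, Gbw×1, gBW×1, gBw×1, gbW×1, gbw×1
GGBbWw×GgBbWw grid (8·8=64): GGBBWW=2 GGBBWw=4 GGBBww=2 GGBbWW=4 GGBbWw=8 GGBbww=4 GGbbWW=2 GGbbWw=4 GGbbww=2 GgBBWW=2 GgBBWw=4 GgBBww=2 GgBbWW=4 GgBbWw=8 GgBbww=4 GgbbWW=2 GgbbWw=4 Ggbbww=2
GgBBww hits 2/64; gcd=2; 2÷2/64÷2 = 1/32

P(GgBBww) = 1/32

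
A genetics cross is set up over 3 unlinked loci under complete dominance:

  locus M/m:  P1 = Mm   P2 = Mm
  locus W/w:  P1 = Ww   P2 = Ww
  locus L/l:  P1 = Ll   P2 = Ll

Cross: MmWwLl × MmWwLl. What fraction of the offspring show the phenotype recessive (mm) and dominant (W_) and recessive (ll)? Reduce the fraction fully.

P(mm W_ ll) = 3/64

MmWwLl gametes: MWL×1, MWl×1, MwL×1, Mwl×1, mWL×1, mWl×1, mwL×1, mwl×1
MmWwLl gametes: MWL×1, MWl×1, MwL×1, Mwl×1, mWL×1, mWl×1, mwL×1, mwl×1
MmWwLl×MmWwLl grid (8·8=64): MMWWLL=1 MMWWLl=2 MMWWll=1 MMWwLL=2 MMWwLl=4 MMWwll=2 MMwwLL=1 MMwwLl=2 MMwwll=1 MmWWLL=2 MmWWLl=4 MmWWll=2 MmWwLL=4 MmWwLl=8 MmWwll=4 MmwwLL=2 MmwwLl=4 Mmwwll=2 mmWWLL=1 mmWWLl=2 mmWWll=1 mmWwLL=2 mmWwLl=4 mmWwll=2 mmwwLL=1 mmwwLl=2 mmwwll=1
mm W_ ll hits 3/64; gcd=1; 3÷1/64÷1 = 3/64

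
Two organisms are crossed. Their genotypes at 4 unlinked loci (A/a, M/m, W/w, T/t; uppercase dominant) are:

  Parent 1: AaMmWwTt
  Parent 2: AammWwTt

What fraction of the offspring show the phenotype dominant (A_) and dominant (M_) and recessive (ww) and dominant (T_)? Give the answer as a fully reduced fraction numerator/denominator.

AaMmWwTt gametes: AMWT×1, AMWt×1, AMwT×1, AMwt×1, AmWT×1, AmWt×1, AmwT×1, Amwt×1, aMWT×1, aMWt×1, aMwT×1, aMwt×1, amWT×1, amWt×1, amwT×1, amwt×1
AammWwTt gametes: AmWT×2, AmWt×2, AmwT×2, Amwt×2, amWT×2, amWt×2, amwT×2, amwt×2
AaMmWwTt×AammWwTt grid (16·16=256): AAMmWWTT=2 AAMmWWTt=4 AAMmWWtt=2 AAMmWwTT=4 AAMmWwTt=8 AAMmWwtt=4 AAMmwwTT=2 AAMmwwTt=4 AAMmwwtt=2 AAmmWWTT=2 AAmmWWTt=4 AAmmWWtt=2 AAmmWwTT=4 AAmmWwTt=8 AAmmWwtt=4 AAmmwwTT=2 AAmmwwTt=4 AAmmwwtt=2 AaMmWWTT=4 AaMmWWTt=8 AaMmWWtt=4 AaMmWwTT=8 AaMmWwTt=16 AaMmWwtt=8 AaMmwwTT=4 AaMmwwTt=8 AaMmwwtt=4 AammWWTT=4 AammWWTt=8 AammWWtt=4 AammWwTT=8 AammWwTt=16 AammWwtt=8 AammwwTT=4 AammwwTt=8 Aammwwtt=4 aaMmWWTT=2 aaMmWWTt=4 aaMmWWtt=2 aaMmWwTT=4 aaMmWwTt=8 aaMmWwtt=4 aaMmwwTT=2 aaMmwwTt=4 aaMmwwtt=2 aammWWTT=2 aammWWTt=4 aammWWtt=2 aammWwTT=4 aammWwTt=8 aammWwtt=4 aammwwTT=2 aammwwTt=4 aammwwtt=2
A_ M_ ww T_ hits 18/256; gcd=2; 18÷2/256÷2 = 9/128

P(A_ M_ ww T_) = 9/128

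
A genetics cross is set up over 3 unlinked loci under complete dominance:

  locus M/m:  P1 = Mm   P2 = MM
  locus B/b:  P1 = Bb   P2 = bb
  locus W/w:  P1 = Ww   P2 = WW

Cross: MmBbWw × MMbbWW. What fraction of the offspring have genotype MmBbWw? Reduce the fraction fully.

MmBbWw gametes: MBW×1, MBw×1, MbW×1, Mbw×1, mBW×1, mBw×1, mbW×1, mbw×1
MMbbWW gametes: MbW×8
MmBbWw×MMbbWW grid (8·8=64): MMBbWW=8 MMBbWw=8 MMbbWW=8 MMbbWw=8 MmBbWW=8 MmBbWw=8 MmbbWW=8 MmbbWw=8
MmBbWw hits 8/64; gcd=8; 8÷8/64÷8 = 1/8

P(MmBbWw) = 1/8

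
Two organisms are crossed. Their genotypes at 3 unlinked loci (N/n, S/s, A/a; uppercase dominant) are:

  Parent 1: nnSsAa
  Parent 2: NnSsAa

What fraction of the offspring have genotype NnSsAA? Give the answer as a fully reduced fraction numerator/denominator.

nnSsAa gametes: nSA×2, nSa×2, nsA×2, nsa×2
NnSsAa gametes: NSA×1, NSa×1, NsA×1, Nsa×1, nSA×1, nSa×1, nsA×1, nsa×1
nnSsAa×NnSsAa grid (8·8=64): NnSSAA=2 NnSSAa=4 NnSSaa=2 NnSsAA=4 NnSsAa=8 NnSsaa=4 NnssAA=2 NnssAa=4 Nnssaa=2 nnSSAA=2 nnSSAa=4 nnSSaa=2 nnSsAA=4 nnSsAa=8 nnSsaa=4 nnssAA=2 nnssAa=4 nnssaa=2
NnSsAA hits 4/64; gcd=4; 4÷4/64÷4 = 1/16

P(NnSsAA) = 1/16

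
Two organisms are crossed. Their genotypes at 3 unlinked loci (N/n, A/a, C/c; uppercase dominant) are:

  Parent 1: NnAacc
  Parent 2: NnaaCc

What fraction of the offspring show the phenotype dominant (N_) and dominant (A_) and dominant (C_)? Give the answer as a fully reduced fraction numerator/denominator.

P(N_ A_ C_) = 3/16

NnAacc gametes: NAc×2, Nac×2, nAc×2, nac×2
NnaaCc gametes: NaC×2, Nac×2, naC×2, nac×2
NnAacc×NnaaCc grid (8·8=64): NNAaCc=4 NNAacc=4 NNaaCc=4 NNaacc=4 NnAaCc=8 NnAacc=8 NnaaCc=8 Nnaacc=8 nnAaCc=4 nnAacc=4 nnaaCc=4 nnaacc=4
N_ A_ C_ hits 12/64; gcd=4; 12÷4/64÷4 = 3/16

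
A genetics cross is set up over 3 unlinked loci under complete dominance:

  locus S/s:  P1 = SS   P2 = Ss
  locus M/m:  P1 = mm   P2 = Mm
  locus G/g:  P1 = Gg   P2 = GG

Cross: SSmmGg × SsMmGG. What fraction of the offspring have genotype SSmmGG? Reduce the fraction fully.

P(SSmmGG) = 1/8

SSmmGg gametes: SmG×4, Smg×4
SsMmGG gametes: SMG×2, SmG×2, sMG×2, smG×2
SSmmGg×SsMmGG grid (8·8=64): SSMmGG=8 SSMmGg=8 SSmmGG=8 SSmmGg=8 SsMmGG=8 SsMmGg=8 SsmmGG=8 SsmmGg=8
SSmmGG hits 8/64; gcd=8; 8÷8/64÷8 = 1/8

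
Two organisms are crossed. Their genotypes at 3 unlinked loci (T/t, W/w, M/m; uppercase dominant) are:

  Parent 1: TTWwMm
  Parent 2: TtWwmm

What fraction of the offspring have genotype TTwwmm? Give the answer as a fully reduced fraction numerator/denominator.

TTWwMm gametes: TWM×2, TWm×2, TwM×2, Twm×2
TtWwmm gametes: TWm×2, Twm×2, tWm×2, twm×2
TTWwMm×TtWwmm grid (8·8=64): TTWWMm=4 TTWWmm=4 TTWwMm=8 TTWwmm=8 TTwwMm=4 TTwwmm=4 TtWWMm=4 TtWWmm=4 TtWwMm=8 TtWwmm=8 TtwwMm=4 Ttwwmm=4
TTwwmm hits 4/64; gcd=4; 4÷4/64÷4 = 1/16

P(TTwwmm) = 1/16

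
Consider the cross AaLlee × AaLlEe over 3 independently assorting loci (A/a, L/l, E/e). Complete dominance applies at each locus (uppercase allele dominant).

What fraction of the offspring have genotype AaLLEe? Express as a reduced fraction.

P(AaLLEe) = 1/16

AaLlee gametes: ALe×2, Ale×2, aLe×2, ale×2
AaLlEe gametes: ALE×1, ALe×1, AlE×1, Ale×1, aLE×1, aLe×1, alE×1, ale×1
AaLlee×AaLlEe grid (8·8=64): AALLEe=2 AALLee=2 AALlEe=4 AALlee=4 AAllEe=2 AAllee=2 AaLLEe=4 AaLLee=4 AaLlEe=8 AaLlee=8 AallEe=4 Aallee=4 aaLLEe=2 aaLLee=2 aaLlEe=4 aaLlee=4 aallEe=2 aallee=2
AaLLEe hits 4/64; gcd=4; 4÷4/64÷4 = 1/16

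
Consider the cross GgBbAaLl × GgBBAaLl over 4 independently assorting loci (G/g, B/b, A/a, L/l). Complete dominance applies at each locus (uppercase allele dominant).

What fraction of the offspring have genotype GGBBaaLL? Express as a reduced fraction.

GgBbAaLl gametes: GBAL×1, GBAl×1, GBaL×1, GBal×1, GbAL×1, GbAl×1, GbaL×1, Gbal×1, gBAL×1, gBAl×1, gBaL×1, gBal×1, gbAL×1, gbAl×1, gbaL×1, gbal×1
GgBBAaLl gametes: GBAL×2, GBAl×2, GBaL×2, GBal×2, gBAL×2, gBAl×2, gBaL×2, gBal×2
GgBbAaLl×GgBBAaLl grid (16·16=256): GGBBAALL=2 GGBBAALl=4 GGBBAAll=2 GGBBAaLL=4 GGBBAaLl=8 GGBBAall=4 GGBBaaLL=2 GGBBaaLl=4 GGBBaall=2 GGBbAALL=2 GGBbAALl=4 GGBbAAll=2 GGBbAaLL=4 GGBbAaLl=8 GGBbAall=4 GGBbaaLL=2 GGBbaaLl=4 GGBbaall=2 GgBBAALL=4 GgBBAALl=8 GgBBAAll=4 GgBBAaLL=8 GgBBAaLl=16 GgBBAall=8 GgBBaaLL=4 GgBBaaLl=8 GgBBaall=4 GgBbAALL=4 GgBbAALl=8 GgBbAAll=4 GgBbAaLL=8 GgBbAaLl=16 GgBbAall=8 GgBbaaLL=4 GgBbaaLl=8 GgBbaall=4 ggBBAALL=2 ggBBAALl=4 ggBBAAll=2 ggBBAaLL=4 ggBBAaLl=8 ggBBAall=4 ggBBaaLL=2 ggBBaaLl=4 ggBBaall=2 ggBbAALL=2 ggBbAALl=4 ggBbAAll=2 ggBbAaLL=4 ggBbAaLl=8 ggBbAall=4 ggBbaaLL=2 ggBbaaLl=4 ggBbaall=2
GGBBaaLL hits 2/256; gcd=2; 2÷2/256÷2 = 1/128

P(GGBBaaLL) = 1/128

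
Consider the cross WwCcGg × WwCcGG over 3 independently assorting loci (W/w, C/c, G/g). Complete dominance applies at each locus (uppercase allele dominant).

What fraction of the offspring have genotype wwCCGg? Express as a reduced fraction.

WwCcGg gametes: WCG×1, WCg×1, WcG×1, Wcg×1, wCG×1, wCg×1, wcG×1, wcg×1
WwCcGG gametes: WCG×2, WcG×2, wCG×2, wcG×2
WwCcGg×WwCcGG grid (8·8=64): WWCCGG=2 WWCCGg=2 WWCcGG=4 WWCcGg=4 WWccGG=2 WWccGg=2 WwCCGG=4 WwCCGg=4 WwCcGG=8 WwCcGg=8 WwccGG=4 WwccGg=4 wwCCGG=2 wwCCGg=2 wwCcGG=4 wwCcGg=4 wwccGG=2 wwccGg=2
wwCCGg hits 2/64; gcd=2; 2÷2/64÷2 = 1/32

P(wwCCGg) = 1/32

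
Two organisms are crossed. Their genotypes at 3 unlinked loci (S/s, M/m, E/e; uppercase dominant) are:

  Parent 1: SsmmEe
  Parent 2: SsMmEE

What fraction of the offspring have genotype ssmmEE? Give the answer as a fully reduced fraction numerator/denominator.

SsmmEe gametes: SmE×2, Sme×2, smE×2, sme×2
SsMmEE gametes: SME×2, SmE×2, sME×2, smE×2
SsmmEe×SsMmEE grid (8·8=64): SSMmEE=4 SSMmEe=4 SSmmEE=4 SSmmEe=4 SsMmEE=8 SsMmEe=8 SsmmEE=8 SsmmEe=8 ssMmEE=4 ssMmEe=4 ssmmEE=4 ssmmEe=4
ssmmEE hits 4/64; gcd=4; 4÷4/64÷4 = 1/16

P(ssmmEE) = 1/16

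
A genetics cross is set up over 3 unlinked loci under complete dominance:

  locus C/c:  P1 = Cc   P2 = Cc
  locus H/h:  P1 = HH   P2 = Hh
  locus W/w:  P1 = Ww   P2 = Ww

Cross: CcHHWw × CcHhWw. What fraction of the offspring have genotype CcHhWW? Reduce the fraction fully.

CcHHWw gametes: CHW×2, CHw×2, cHW×2, cHw×2
CcHhWw gametes: CHW×1, CHw×1, ChW×1, Chw×1, cHW×1, cHw×1, chW×1, chw×1
CcHHWw×CcHhWw grid (8·8=64): CCHHWW=2 CCHHWw=4 CCHHww=2 CCHhWW=2 CCHhWw=4 CCHhww=2 CcHHWW=4 CcHHWw=8 CcHHww=4 CcHhWW=4 CcHhWw=8 CcHhww=4 ccHHWW=2 ccHHWw=4 ccHHww=2 ccHhWW=2 ccHhWw=4 ccHhww=2
CcHhWW hits 4/64; gcd=4; 4÷4/64÷4 = 1/16

P(CcHhWW) = 1/16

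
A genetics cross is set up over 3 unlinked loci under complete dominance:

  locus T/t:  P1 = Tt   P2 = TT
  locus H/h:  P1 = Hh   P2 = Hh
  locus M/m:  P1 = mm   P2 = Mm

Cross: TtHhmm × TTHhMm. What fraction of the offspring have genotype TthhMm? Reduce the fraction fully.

TtHhmm gametes: THm×2, Thm×2, tHm×2, thm×2
TTHhMm gametes: THM×2, THm×2, ThM×2, Thm×2
TtHhmm×TTHhMm grid (8·8=64): TTHHMm=4 TTHHmm=4 TTHhMm=8 TTHhmm=8 TThhMm=4 TThhmm=4 TtHHMm=4 TtHHmm=4 TtHhMm=8 TtHhmm=8 TthhMm=4 Tthhmm=4
TthhMm hits 4/64; gcd=4; 4÷4/64÷4 = 1/16

P(TthhMm) = 1/16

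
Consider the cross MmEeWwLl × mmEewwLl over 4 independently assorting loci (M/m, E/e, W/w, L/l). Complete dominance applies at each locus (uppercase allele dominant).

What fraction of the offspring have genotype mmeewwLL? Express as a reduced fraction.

MmEeWwLl gametes: MEWL×1, MEWl×1, MEwL×1, MEwl×1, MeWL×1, MeWl×1, MewL×1, Mewl×1, mEWL×1, mEWl×1, mEwL×1, mEwl×1, meWL×1, meWl×1, mewL×1, mewl×1
mmEewwLl gametes: mEwL×4, mEwl×4, mewL×4, mewl×4
MmEeWwLl×mmEewwLl grid (16·16=256): MmEEWwLL=4 MmEEWwLl=8 MmEEWwll=4 MmEEwwLL=4 MmEEwwLl=8 MmEEwwll=4 MmEeWwLL=8 MmEeWwLl=16 MmEeWwll=8 MmEewwLL=8 MmEewwLl=16 MmEewwll=8 MmeeWwLL=4 MmeeWwLl=8 MmeeWwll=4 MmeewwLL=4 MmeewwLl=8 Mmeewwll=4 mmEEWwLL=4 mmEEWwLl=8 mmEEWwll=4 mmEEwwLL=4 mmEEwwLl=8 mmEEwwll=4 mmEeWwLL=8 mmEeWwLl=16 mmEeWwll=8 mmEewwLL=8 mmEewwLl=16 mmEewwll=8 mmeeWwLL=4 mmeeWwLl=8 mmeeWwll=4 mmeewwLL=4 mmeewwLl=8 mmeewwll=4
mmeewwLL hits 4/256; gcd=4; 4÷4/256÷4 = 1/64

P(mmeewwLL) = 1/64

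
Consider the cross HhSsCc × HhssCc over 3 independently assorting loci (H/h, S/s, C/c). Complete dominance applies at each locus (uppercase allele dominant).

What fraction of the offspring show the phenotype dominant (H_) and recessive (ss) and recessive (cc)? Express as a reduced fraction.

HhSsCc gametes: HSC×1, HSc×1, HsC×1, Hsc×1, hSC×1, hSc×1, hsC×1, hsc×1
HhssCc gametes: HsC×2, Hsc×2, hsC×2, hsc×2
HhSsCc×HhssCc grid (8·8=64): HHSsCC=2 HHSsCc=4 HHSscc=2 HHssCC=2 HHssCc=4 HHsscc=2 HhSsCC=4 HhSsCc=8 HhSscc=4 HhssCC=4 HhssCc=8 Hhsscc=4 hhSsCC=2 hhSsCc=4 hhSscc=2 hhssCC=2 hhssCc=4 hhsscc=2
H_ ss cc hits 6/64; gcd=2; 6÷2/64÷2 = 3/32

P(H_ ss cc) = 3/32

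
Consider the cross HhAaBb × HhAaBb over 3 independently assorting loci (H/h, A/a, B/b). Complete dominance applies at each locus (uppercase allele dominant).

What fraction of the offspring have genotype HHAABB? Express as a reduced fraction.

P(HHAABB) = 1/64

HhAaBb gametes: HAB×1, HAb×1, HaB×1, Hab×1, hAB×1, hAb×1, haB×1, hab×1
HhAaBb gametes: HAB×1, HAb×1, HaB×1, Hab×1, hAB×1, hAb×1, haB×1, hab×1
HhAaBb×HhAaBb grid (8·8=64): HHAABB=1 HHAABb=2 HHAAbb=1 HHAaBB=2 HHAaBb=4 HHAabb=2 HHaaBB=1 HHaaBb=2 HHaabb=1 HhAABB=2 HhAABb=4 HhAAbb=2 HhAaBB=4 HhAaBb=8 HhAabb=4 HhaaBB=2 HhaaBb=4 Hhaabb=2 hhAABB=1 hhAABb=2 hhAAbb=1 hhAaBB=2 hhAaBb=4 hhAabb=2 hhaaBB=1 hhaaBb=2 hhaabb=1
HHAABB hits 1/64; gcd=1; 1÷1/64÷1 = 1/64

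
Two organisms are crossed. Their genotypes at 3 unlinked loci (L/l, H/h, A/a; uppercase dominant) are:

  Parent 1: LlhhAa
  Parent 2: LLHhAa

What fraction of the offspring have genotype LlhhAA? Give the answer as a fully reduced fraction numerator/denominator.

P(LlhhAA) = 1/16

LlhhAa gametes: LhA×2, Lha×2, lhA×2, lha×2
LLHhAa gametes: LHA×2, LHa×2, LhA×2, Lha×2
LlhhAa×LLHhAa grid (8·8=64): LLHhAA=4 LLHhAa=8 LLHhaa=4 LLhhAA=4 LLhhAa=8 LLhhaa=4 LlHhAA=4 LlHhAa=8 LlHhaa=4 LlhhAA=4 LlhhAa=8 Llhhaa=4
LlhhAA hits 4/64; gcd=4; 4÷4/64÷4 = 1/16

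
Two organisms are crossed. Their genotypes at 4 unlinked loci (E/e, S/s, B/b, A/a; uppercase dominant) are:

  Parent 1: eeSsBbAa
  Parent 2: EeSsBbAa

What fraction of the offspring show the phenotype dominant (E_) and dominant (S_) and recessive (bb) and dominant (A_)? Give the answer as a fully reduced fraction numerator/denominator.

eeSsBbAa gametes: eSBA×2, eSBa×2, eSbA×2, eSba×2, esBA×2, esBa×2, esbA×2, esba×2
EeSsBbAa gametes: ESBA×1, ESBa×1, ESbA×1, ESba×1, EsBA×1, EsBa×1, EsbA×1, Esba×1, eSBA×1, eSBa×1, eSbA×1, eSba×1, esBA×1, esBa×1, esbA×1, esba×1
eeSsBbAa×EeSsBbAa grid (16·16=256): EeSSBBAA=2 EeSSBBAa=4 EeSSBBaa=2 EeSSBbAA=4 EeSSBbAa=8 EeSSBbaa=4 EeSSbbAA=2 EeSSbbAa=4 EeSSbbaa=2 EeSsBBAA=4 EeSsBBAa=8 EeSsBBaa=4 EeSsBbAA=8 EeSsBbAa=16 EeSsBbaa=8 EeSsbbAA=4 EeSsbbAa=8 EeSsbbaa=4 EessBBAA=2 EessBBAa=4 EessBBaa=2 EessBbAA=4 EessBbAa=8 EessBbaa=4 EessbbAA=2 EessbbAa=4 Eessbbaa=2 eeSSBBAA=2 eeSSBBAa=4 eeSSBBaa=2 eeSSBbAA=4 eeSSBbAa=8 eeSSBbaa=4 eeSSbbAA=2 eeSSbbAa=4 eeSSbbaa=2 eeSsBBAA=4 eeSsBBAa=8 eeSsBBaa=4 eeSsBbAA=8 eeSsBbAa=16 eeSsBbaa=8 eeSsbbAA=4 eeSsbbAa=8 eeSsbbaa=4 eessBBAA=2 eessBBAa=4 eessBBaa=2 eessBbAA=4 eessBbAa=8 eessBbaa=4 eessbbAA=2 eessbbAa=4 eessbbaa=2
E_ S_ bb A_ hits 18/256; gcd=2; 18÷2/256÷2 = 9/128

P(E_ S_ bb A_) = 9/128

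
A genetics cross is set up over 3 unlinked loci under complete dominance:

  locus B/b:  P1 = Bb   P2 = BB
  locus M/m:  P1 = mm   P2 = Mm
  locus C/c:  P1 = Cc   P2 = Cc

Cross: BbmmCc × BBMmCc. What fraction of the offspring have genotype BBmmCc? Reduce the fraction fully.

P(BBmmCc) = 1/8

BbmmCc gametes: BmC×2, Bmc×2, bmC×2, bmc×2
BBMmCc gametes: BMC×2, BMc×2, BmC×2, Bmc×2
BbmmCc×BBMmCc grid (8·8=64): BBMmCC=4 BBMmCc=8 BBMmcc=4 BBmmCC=4 BBmmCc=8 BBmmcc=4 BbMmCC=4 BbMmCc=8 BbMmcc=4 BbmmCC=4 BbmmCc=8 Bbmmcc=4
BBmmCc hits 8/64; gcd=8; 8÷8/64÷8 = 1/8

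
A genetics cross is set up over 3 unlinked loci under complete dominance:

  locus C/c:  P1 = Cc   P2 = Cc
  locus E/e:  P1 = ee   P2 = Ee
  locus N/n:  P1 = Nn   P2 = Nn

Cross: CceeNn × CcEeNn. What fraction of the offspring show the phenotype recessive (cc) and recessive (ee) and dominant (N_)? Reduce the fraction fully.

P(cc ee N_) = 3/32

CceeNn gametes: CeN×2, Cen×2, ceN×2, cen×2
CcEeNn gametes: CEN×1, CEn×1, CeN×1, Cen×1, cEN×1, cEn×1, ceN×1, cen×1
CceeNn×CcEeNn grid (8·8=64): CCEeNN=2 CCEeNn=4 CCEenn=2 CCeeNN=2 CCeeNn=4 CCeenn=2 CcEeNN=4 CcEeNn=8 CcEenn=4 CceeNN=4 CceeNn=8 Cceenn=4 ccEeNN=2 ccEeNn=4 ccEenn=2 cceeNN=2 cceeNn=4 cceenn=2
cc ee N_ hits 6/64; gcd=2; 6÷2/64÷2 = 3/32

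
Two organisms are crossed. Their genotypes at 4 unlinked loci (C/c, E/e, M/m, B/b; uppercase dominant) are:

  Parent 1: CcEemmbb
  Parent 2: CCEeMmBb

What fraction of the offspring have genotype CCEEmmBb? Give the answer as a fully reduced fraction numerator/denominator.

P(CCEEmmBb) = 1/32

CcEemmbb gametes: CEmb×4, Cemb×4, cEmb×4, cemb×4
CCEeMmBb gametes: CEMB×2, CEMb×2, CEmB×2, CEmb×2, CeMB×2, CeMb×2, CemB×2, Cemb×2
CcEemmbb×CCEeMmBb grid (16·16=256): CCEEMmBb=8 CCEEMmbb=8 CCEEmmBb=8 CCEEmmbb=8 CCEeMmBb=16 CCEeMmbb=16 CCEemmBb=16 CCEemmbb=16 CCeeMmBb=8 CCeeMmbb=8 CCeemmBb=8 CCeemmbb=8 CcEEMmBb=8 CcEEMmbb=8 CcEEmmBb=8 CcEEmmbb=8 CcEeMmBb=16 CcEeMmbb=16 CcEemmBb=16 CcEemmbb=16 CceeMmBb=8 CceeMmbb=8 CceemmBb=8 Cceemmbb=8
CCEEmmBb hits 8/256; gcd=8; 8÷8/256÷8 = 1/32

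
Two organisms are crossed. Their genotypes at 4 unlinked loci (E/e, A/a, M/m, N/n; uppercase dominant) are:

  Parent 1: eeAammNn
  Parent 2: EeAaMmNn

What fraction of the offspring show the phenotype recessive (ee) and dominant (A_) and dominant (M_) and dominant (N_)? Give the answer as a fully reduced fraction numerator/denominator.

eeAammNn gametes: eAmN×4, eAmn×4, eamN×4, eamn×4
EeAaMmNn gametes: EAMN×1, EAMn×1, EAmN×1, EAmn×1, EaMN×1, EaMn×1, EamN×1, Eamn×1, eAMN×1, eAMn×1, eAmN×1, eAmn×1, eaMN×1, eaMn×1, eamN×1, eamn×1
eeAammNn×EeAaMmNn grid (16·16=256): EeAAMmNN=4 EeAAMmNn=8 EeAAMmnn=4 EeAAmmNN=4 EeAAmmNn=8 EeAAmmnn=4 EeAaMmNN=8 EeAaMmNn=16 EeAaMmnn=8 EeAammNN=8 EeAammNn=16 EeAammnn=8 EeaaMmNN=4 EeaaMmNn=8 EeaaMmnn=4 EeaammNN=4 EeaammNn=8 Eeaammnn=4 eeAAMmNN=4 eeAAMmNn=8 eeAAMmnn=4 eeAAmmNN=4 eeAAmmNn=8 eeAAmmnn=4 eeAaMmNN=8 eeAaMmNn=16 eeAaMmnn=8 eeAammNN=8 eeAammNn=16 eeAammnn=8 eeaaMmNN=4 eeaaMmNn=8 eeaaMmnn=4 eeaammNN=4 eeaammNn=8 eeaammnn=4
ee A_ M_ N_ hits 36/256; gcd=4; 36÷4/256÷4 = 9/64

P(ee A_ M_ N_) = 9/64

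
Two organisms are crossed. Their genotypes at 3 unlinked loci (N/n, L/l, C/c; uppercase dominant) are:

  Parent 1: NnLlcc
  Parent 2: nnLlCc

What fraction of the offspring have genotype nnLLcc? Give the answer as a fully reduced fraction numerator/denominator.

NnLlcc gametes: NLc×2, Nlc×2, nLc×2, nlc×2
nnLlCc gametes: nLC×2, nLc×2, nlC×2, nlc×2
NnLlcc×nnLlCc grid (8·8=64): NnLLCc=4 NnLLcc=4 NnLlCc=8 NnLlcc=8 NnllCc=4 Nnllcc=4 nnLLCc=4 nnLLcc=4 nnLlCc=8 nnLlcc=8 nnllCc=4 nnllcc=4
nnLLcc hits 4/64; gcd=4; 4÷4/64÷4 = 1/16

P(nnLLcc) = 1/16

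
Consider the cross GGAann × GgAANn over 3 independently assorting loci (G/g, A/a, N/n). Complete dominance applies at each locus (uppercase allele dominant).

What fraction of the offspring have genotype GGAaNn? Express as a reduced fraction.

P(GGAaNn) = 1/8

GGAann gametes: GAn×4, Gan×4
GgAANn gametes: GAN×2, GAn×2, gAN×2, gAn×2
GGAann×GgAANn grid (8·8=64): GGAANn=8 GGAAnn=8 GGAaNn=8 GGAann=8 GgAANn=8 GgAAnn=8 GgAaNn=8 GgAann=8
GGAaNn hits 8/64; gcd=8; 8÷8/64÷8 = 1/8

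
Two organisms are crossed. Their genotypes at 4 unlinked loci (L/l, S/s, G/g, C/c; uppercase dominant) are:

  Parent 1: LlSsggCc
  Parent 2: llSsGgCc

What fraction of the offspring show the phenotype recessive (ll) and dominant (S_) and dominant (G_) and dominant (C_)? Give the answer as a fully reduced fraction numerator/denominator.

LlSsggCc gametes: LSgC×2, LSgc×2, LsgC×2, Lsgc×2, lSgC×2, lSgc×2, lsgC×2, lsgc×2
llSsGgCc gametes: lSGC×2, lSGc×2, lSgC×2, lSgc×2, lsGC×2, lsGc×2, lsgC×2, lsgc×2
LlSsggCc×llSsGgCc grid (16·16=256): LlSSGgCC=4 LlSSGgCc=8 LlSSGgcc=4 LlSSggCC=4 LlSSggCc=8 LlSSggcc=4 LlSsGgCC=8 LlSsGgCc=16 LlSsGgcc=8 LlSsggCC=8 LlSsggCc=16 LlSsggcc=8 LlssGgCC=4 LlssGgCc=8 LlssGgcc=4 LlssggCC=4 LlssggCc=8 Llssggcc=4 llSSGgCC=4 llSSGgCc=8 llSSGgcc=4 llSSggCC=4 llSSggCc=8 llSSggcc=4 llSsGgCC=8 llSsGgCc=16 llSsGgcc=8 llSsggCC=8 llSsggCc=16 llSsggcc=8 llssGgCC=4 llssGgCc=8 llssGgcc=4 llssggCC=4 llssggCc=8 llssggcc=4
ll S_ G_ C_ hits 36/256; gcd=4; 36÷4/256÷4 = 9/64

P(ll S_ G_ C_) = 9/64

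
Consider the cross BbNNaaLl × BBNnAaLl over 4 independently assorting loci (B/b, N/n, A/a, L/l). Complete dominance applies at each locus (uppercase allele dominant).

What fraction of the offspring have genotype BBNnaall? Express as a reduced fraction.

BbNNaaLl gametes: BNaL×4, BNal×4, bNaL×4, bNal×4
BBNnAaLl gametes: BNAL×2, BNAl×2, BNaL×2, BNal×2, BnAL×2, BnAl×2, BnaL×2, Bnal×2
BbNNaaLl×BBNnAaLl grid (16·16=256): BBNNAaLL=8 BBNNAaLl=16 BBNNAall=8 BBNNaaLL=8 BBNNaaLl=16 BBNNaall=8 BBNnAaLL=8 BBNnAaLl=16 BBNnAall=8 BBNnaaLL=8 BBNnaaLl=16 BBNnaall=8 BbNNAaLL=8 BbNNAaLl=16 BbNNAall=8 BbNNaaLL=8 BbNNaaLl=16 BbNNaall=8 BbNnAaLL=8 BbNnAaLl=16 BbNnAall=8 BbNnaaLL=8 BbNnaaLl=16 BbNnaall=8
BBNnaall hits 8/256; gcd=8; 8÷8/256÷8 = 1/32

P(BBNnaall) = 1/32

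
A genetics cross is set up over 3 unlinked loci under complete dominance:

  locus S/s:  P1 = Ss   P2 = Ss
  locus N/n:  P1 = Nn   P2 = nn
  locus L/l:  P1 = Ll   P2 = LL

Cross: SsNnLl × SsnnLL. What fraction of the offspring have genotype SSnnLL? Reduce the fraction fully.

P(SSnnLL) = 1/16

SsNnLl gametes: SNL×1, SNl×1, SnL×1, Snl×1, sNL×1, sNl×1, snL×1, snl×1
SsnnLL gametes: SnL×4, snL×4
SsNnLl×SsnnLL grid (8·8=64): SSNnLL=4 SSNnLl=4 SSnnLL=4 SSnnLl=4 SsNnLL=8 SsNnLl=8 SsnnLL=8 SsnnLl=8 ssNnLL=4 ssNnLl=4 ssnnLL=4 ssnnLl=4
SSnnLL hits 4/64; gcd=4; 4÷4/64÷4 = 1/16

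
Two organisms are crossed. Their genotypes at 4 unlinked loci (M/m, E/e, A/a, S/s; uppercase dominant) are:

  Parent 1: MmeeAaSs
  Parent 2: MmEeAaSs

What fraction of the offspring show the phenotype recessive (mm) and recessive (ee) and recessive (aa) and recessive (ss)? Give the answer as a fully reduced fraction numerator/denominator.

MmeeAaSs gametes: MeAS×2, MeAs×2, MeaS×2, Meas×2, meAS×2, meAs×2, meaS×2, meas×2
MmEeAaSs gametes: MEAS×1, MEAs×1, MEaS×1, MEas×1, MeAS×1, MeAs×1, MeaS×1, Meas×1, mEAS×1, mEAs×1, mEaS×1, mEas×1, meAS×1, meAs×1, meaS×1, meas×1
MmeeAaSs×MmEeAaSs grid (16·16=256): MMEeAASS=2 MMEeAASs=4 MMEeAAss=2 MMEeAaSS=4 MMEeAaSs=8 MMEeAass=4 MMEeaaSS=2 MMEeaaSs=4 MMEeaass=2 MMeeAASS=2 MMeeAASs=4 MMeeAAss=2 MMeeAaSS=4 MMeeAaSs=8 MMeeAass=4 MMeeaaSS=2 MMeeaaSs=4 MMeeaass=2 MmEeAASS=4 MmEeAASs=8 MmEeAAss=4 MmEeAaSS=8 MmEeAaSs=16 MmEeAass=8 MmEeaaSS=4 MmEeaaSs=8 MmEeaass=4 MmeeAASS=4 MmeeAASs=8 MmeeAAss=4 MmeeAaSS=8 MmeeAaSs=16 MmeeAass=8 MmeeaaSS=4 MmeeaaSs=8 Mmeeaass=4 mmEeAASS=2 mmEeAASs=4 mmEeAAss=2 mmEeAaSS=4 mmEeAaSs=8 mmEeAass=4 mmEeaaSS=2 mmEeaaSs=4 mmEeaass=2 mmeeAASS=2 mmeeAASs=4 mmeeAAss=2 mmeeAaSS=4 mmeeAaSs=8 mmeeAass=4 mmeeaaSS=2 mmeeaaSs=4 mmeeaass=2
mm ee aa ss hits 2/256; gcd=2; 2÷2/256÷2 = 1/128

P(mm ee aa ss) = 1/128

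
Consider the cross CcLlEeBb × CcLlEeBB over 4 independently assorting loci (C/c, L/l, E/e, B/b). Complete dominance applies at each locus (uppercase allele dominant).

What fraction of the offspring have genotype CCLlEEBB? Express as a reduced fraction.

CcLlEeBb gametes: CLEB×1, CLEb×1, CLeB×1, CLeb×1, ClEB×1, ClEb×1, CleB×1, Cleb×1, cLEB×1, cLEb×1, cLeB×1, cLeb×1, clEB×1, clEb×1, cleB×1, cleb×1
CcLlEeBB gametes: CLEB×2, CLeB×2, ClEB×2, CleB×2, cLEB×2, cLeB×2, clEB×2, cleB×2
CcLlEeBb×CcLlEeBB grid (16·16=256): CCLLEEBB=2 CCLLEEBb=2 CCLLEeBB=4 CCLLEeBb=4 CCLLeeBB=2 CCLLeeBb=2 CCLlEEBB=4 CCLlEEBb=4 CCLlEeBB=8 CCLlEeBb=8 CCLleeBB=4 CCLleeBb=4 CCllEEBB=2 CCllEEBb=2 CCllEeBB=4 CCllEeBb=4 CClleeBB=2 CClleeBb=2 CcLLEEBB=4 CcLLEEBb=4 CcLLEeBB=8 CcLLEeBb=8 CcLLeeBB=4 CcLLeeBb=4 CcLlEEBB=8 CcLlEEBb=8 CcLlEeBB=16 CcLlEeBb=16 CcLleeBB=8 CcLleeBb=8 CcllEEBB=4 CcllEEBb=4 CcllEeBB=8 CcllEeBb=8 CclleeBB=4 CclleeBb=4 ccLLEEBB=2 ccLLEEBb=2 ccLLEeBB=4 ccLLEeBb=4 ccLLeeBB=2 ccLLeeBb=2 ccLlEEBB=4 ccLlEEBb=4 ccLlEeBB=8 ccLlEeBb=8 ccLleeBB=4 ccLleeBb=4 ccllEEBB=2 ccllEEBb=2 ccllEeBB=4 ccllEeBb=4 cclleeBB=2 cclleeBb=2
CCLlEEBB hits 4/256; gcd=4; 4÷4/256÷4 = 1/64

P(CCLlEEBB) = 1/64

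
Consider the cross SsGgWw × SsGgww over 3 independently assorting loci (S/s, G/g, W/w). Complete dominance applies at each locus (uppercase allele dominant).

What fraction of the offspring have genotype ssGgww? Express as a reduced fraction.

SsGgWw gametes: SGW×1, SGw×1, SgW×1, Sgw×1, sGW×1, sGw×1, sgW×1, sgw×1
SsGgww gametes: SGw×2, Sgw×2, sGw×2, sgw×2
SsGgWw×SsGgww grid (8·8=64): SSGGWw=2 SSGGww=2 SSGgWw=4 SSGgww=4 SSggWw=2 SSggww=2 SsGGWw=4 SsGGww=4 SsGgWw=8 SsGgww=8 SsggWw=4 Ssggww=4 ssGGWw=2 ssGGww=2 ssGgWw=4 ssGgww=4 ssggWw=2 ssggww=2
ssGgww hits 4/64; gcd=4; 4÷4/64÷4 = 1/16

P(ssGgww) = 1/16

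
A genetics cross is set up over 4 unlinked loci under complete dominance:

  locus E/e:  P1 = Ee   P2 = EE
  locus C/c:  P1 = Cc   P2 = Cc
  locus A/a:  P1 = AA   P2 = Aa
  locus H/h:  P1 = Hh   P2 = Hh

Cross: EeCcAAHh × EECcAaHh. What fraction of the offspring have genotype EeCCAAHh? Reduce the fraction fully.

EeCcAAHh gametes: ECAH×2, ECAh×2, EcAH×2, EcAh×2, eCAH×2, eCAh×2, ecAH×2, ecAh×2
EECcAaHh gametes: ECAH×2, ECAh×2, ECaH×2, ECah×2, EcAH×2, EcAh×2, EcaH×2, Ecah×2
EeCcAAHh×EECcAaHh grid (16·16=256): EECCAAHH=4 EECCAAHh=8 EECCAAhh=4 EECCAaHH=4 EECCAaHh=8 EECCAahh=4 EECcAAHH=8 EECcAAHh=16 EECcAAhh=8 EECcAaHH=8 EECcAaHh=16 EECcAahh=8 EEccAAHH=4 EEccAAHh=8 EEccAAhh=4 EEccAaHH=4 EEccAaHh=8 EEccAahh=4 EeCCAAHH=4 EeCCAAHh=8 EeCCAAhh=4 EeCCAaHH=4 EeCCAaHh=8 EeCCAahh=4 EeCcAAHH=8 EeCcAAHh=16 EeCcAAhh=8 EeCcAaHH=8 EeCcAaHh=16 EeCcAahh=8 EeccAAHH=4 EeccAAHh=8 EeccAAhh=4 EeccAaHH=4 EeccAaHh=8 EeccAahh=4
EeCCAAHh hits 8/256; gcd=8; 8÷8/256÷8 = 1/32

P(EeCCAAHh) = 1/32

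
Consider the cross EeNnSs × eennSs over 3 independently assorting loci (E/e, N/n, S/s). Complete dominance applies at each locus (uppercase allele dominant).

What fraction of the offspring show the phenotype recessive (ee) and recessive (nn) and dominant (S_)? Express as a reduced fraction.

EeNnSs gametes: ENS×1, ENs×1, EnS×1, Ens×1, eNS×1, eNs×1, enS×1, ens×1
eennSs gametes: enS×4, ens×4
EeNnSs×eennSs grid (8·8=64): EeNnSS=4 EeNnSs=8 EeNnss=4 EennSS=4 EennSs=8 Eennss=4 eeNnSS=4 eeNnSs=8 eeNnss=4 eennSS=4 eennSs=8 eennss=4
ee nn S_ hits 12/64; gcd=4; 12÷4/64÷4 = 3/16

P(ee nn S_) = 3/16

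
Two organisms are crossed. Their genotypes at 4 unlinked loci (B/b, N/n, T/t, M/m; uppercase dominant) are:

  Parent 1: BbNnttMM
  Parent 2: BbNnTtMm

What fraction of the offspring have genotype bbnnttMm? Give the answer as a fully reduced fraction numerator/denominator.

BbNnttMM gametes: BNtM×4, BntM×4, bNtM×4, bntM×4
BbNnTtMm gametes: BNTM×1, BNTm×1, BNtM×1, BNtm×1, BnTM×1, BnTm×1, BntM×1, Bntm×1, bNTM×1, bNTm×1, bNtM×1, bNtm×1, bnTM×1, bnTm×1, bntM×1, bntm×1
BbNnttMM×BbNnTtMm grid (16·16=256): BBNNTtMM=4 BBNNTtMm=4 BBNNttMM=4 BBNNttMm=4 BBNnTtMM=8 BBNnTtMm=8 BBNnttMM=8 BBNnttMm=8 BBnnTtMM=4 BBnnTtMm=4 BBnnttMM=4 BBnnttMm=4 BbNNTtMM=8 BbNNTtMm=8 BbNNttMM=8 BbNNttMm=8 BbNnTtMM=16 BbNnTtMm=16 BbNnttMM=16 BbNnttMm=16 BbnnTtMM=8 BbnnTtMm=8 BbnnttMM=8 BbnnttMm=8 bbNNTtMM=4 bbNNTtMm=4 bbNNttMM=4 bbNNttMm=4 bbNnTtMM=8 bbNnTtMm=8 bbNnttMM=8 bbNnttMm=8 bbnnTtMM=4 bbnnTtMm=4 bbnnttMM=4 bbnnttMm=4
bbnnttMm hits 4/256; gcd=4; 4÷4/256÷4 = 1/64

P(bbnnttMm) = 1/64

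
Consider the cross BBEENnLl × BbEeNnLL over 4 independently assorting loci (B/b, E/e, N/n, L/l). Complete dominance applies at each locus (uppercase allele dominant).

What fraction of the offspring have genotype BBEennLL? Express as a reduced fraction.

BBEENnLl gametes: BENL×4, BENl×4, BEnL×4, BEnl×4
BbEeNnLL gametes: BENL×2, BEnL×2, BeNL×2, BenL×2, bENL×2, bEnL×2, beNL×2, benL×2
BBEENnLl×BbEeNnLL grid (16·16=256): BBEENNLL=8 BBEENNLl=8 BBEENnLL=16 BBEENnLl=16 BBEEnnLL=8 BBEEnnLl=8 BBEeNNLL=8 BBEeNNLl=8 BBEeNnLL=16 BBEeNnLl=16 BBEennLL=8 BBEennLl=8 BbEENNLL=8 BbEENNLl=8 BbEENnLL=16 BbEENnLl=16 BbEEnnLL=8 BbEEnnLl=8 BbEeNNLL=8 BbEeNNLl=8 BbEeNnLL=16 BbEeNnLl=16 BbEennLL=8 BbEennLl=8
BBEennLL hits 8/256; gcd=8; 8÷8/256÷8 = 1/32

P(BBEennLL) = 1/32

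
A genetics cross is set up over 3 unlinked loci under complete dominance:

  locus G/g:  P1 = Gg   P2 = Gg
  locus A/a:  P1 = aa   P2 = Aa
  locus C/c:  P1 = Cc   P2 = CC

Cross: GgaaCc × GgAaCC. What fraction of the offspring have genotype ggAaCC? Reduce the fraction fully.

GgaaCc gametes: GaC×2, Gac×2, gaC×2, gac×2
GgAaCC gametes: GAC×2, GaC×2, gAC×2, gaC×2
GgaaCc×GgAaCC grid (8·8=64): GGAaCC=4 GGAaCc=4 GGaaCC=4 GGaaCc=4 GgAaCC=8 GgAaCc=8 GgaaCC=8 GgaaCc=8 ggAaCC=4 ggAaCc=4 ggaaCC=4 ggaaCc=4
ggAaCC hits 4/64; gcd=4; 4÷4/64÷4 = 1/16

P(ggAaCC) = 1/16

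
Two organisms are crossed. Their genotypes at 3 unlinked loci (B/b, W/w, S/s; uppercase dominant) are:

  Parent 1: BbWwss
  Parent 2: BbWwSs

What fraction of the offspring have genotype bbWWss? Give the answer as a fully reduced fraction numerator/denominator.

BbWwss gametes: BWs×2, Bws×2, bWs×2, bws×2
BbWwSs gametes: BWS×1, BWs×1, BwS×1, Bws×1, bWS×1, bWs×1, bwS×1, bws×1
BbWwss×BbWwSs grid (8·8=64): BBWWSs=2 BBWWss=2 BBWwSs=4 BBWwss=4 BBwwSs=2 BBwwss=2 BbWWSs=4 BbWWss=4 BbWwSs=8 BbWwss=8 BbwwSs=4 Bbwwss=4 bbWWSs=2 bbWWss=2 bbWwSs=4 bbWwss=4 bbwwSs=2 bbwwss=2
bbWWss hits 2/64; gcd=2; 2÷2/64÷2 = 1/32

P(bbWWss) = 1/32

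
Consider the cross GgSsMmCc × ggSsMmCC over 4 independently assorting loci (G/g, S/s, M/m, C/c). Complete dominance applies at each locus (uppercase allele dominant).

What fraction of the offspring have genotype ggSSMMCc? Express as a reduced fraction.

GgSsMmCc gametes: GSMC×1, GSMc×1, GSmC×1, GSmc×1, GsMC×1, GsMc×1, GsmC×1, Gsmc×1, gSMC×1, gSMc×1, gSmC×1, gSmc×1, gsMC×1, gsMc×1, gsmC×1, gsmc×1
ggSsMmCC gametes: gSMC×4, gSmC×4, gsMC×4, gsmC×4
GgSsMmCc×ggSsMmCC grid (16·16=256): GgSSMMCC=4 GgSSMMCc=4 GgSSMmCC=8 GgSSMmCc=8 GgSSmmCC=4 GgSSmmCc=4 GgSsMMCC=8 GgSsMMCc=8 GgSsMmCC=16 GgSsMmCc=16 GgSsmmCC=8 GgSsmmCc=8 GgssMMCC=4 GgssMMCc=4 GgssMmCC=8 GgssMmCc=8 GgssmmCC=4 GgssmmCc=4 ggSSMMCC=4 ggSSMMCc=4 ggSSMmCC=8 ggSSMmCc=8 ggSSmmCC=4 ggSSmmCc=4 ggSsMMCC=8 ggSsMMCc=8 ggSsMmCC=16 ggSsMmCc=16 ggSsmmCC=8 ggSsmmCc=8 ggssMMCC=4 ggssMMCc=4 ggssMmCC=8 ggssMmCc=8 ggssmmCC=4 ggssmmCc=4
ggSSMMCc hits 4/256; gcd=4; 4÷4/256÷4 = 1/64

P(ggSSMMCc) = 1/64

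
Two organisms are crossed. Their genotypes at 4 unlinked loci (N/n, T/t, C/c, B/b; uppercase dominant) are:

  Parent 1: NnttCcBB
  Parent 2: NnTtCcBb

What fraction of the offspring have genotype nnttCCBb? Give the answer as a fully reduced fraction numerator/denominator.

P(nnttCCBb) = 1/64

NnttCcBB gametes: NtCB×4, NtcB×4, ntCB×4, ntcB×4
NnTtCcBb gametes: NTCB×1, NTCb×1, NTcB×1, NTcb×1, NtCB×1, NtCb×1, NtcB×1, Ntcb×1, nTCB×1, nTCb×1, nTcB×1, nTcb×1, ntCB×1, ntCb×1, ntcB×1, ntcb×1
NnttCcBB×NnTtCcBb grid (16·16=256): NNTtCCBB=4 NNTtCCBb=4 NNTtCcBB=8 NNTtCcBb=8 NNTtccBB=4 NNTtccBb=4 NNttCCBB=4 NNttCCBb=4 NNttCcBB=8 NNttCcBb=8 NNttccBB=4 NNttccBb=4 NnTtCCBB=8 NnTtCCBb=8 NnTtCcBB=16 NnTtCcBb=16 NnTtccBB=8 NnTtccBb=8 NnttCCBB=8 NnttCCBb=8 NnttCcBB=16 NnttCcBb=16 NnttccBB=8 NnttccBb=8 nnTtCCBB=4 nnTtCCBb=4 nnTtCcBB=8 nnTtCcBb=8 nnTtccBB=4 nnTtccBb=4 nnttCCBB=4 nnttCCBb=4 nnttCcBB=8 nnttCcBb=8 nnttccBB=4 nnttccBb=4
nnttCCBb hits 4/256; gcd=4; 4÷4/256÷4 = 1/64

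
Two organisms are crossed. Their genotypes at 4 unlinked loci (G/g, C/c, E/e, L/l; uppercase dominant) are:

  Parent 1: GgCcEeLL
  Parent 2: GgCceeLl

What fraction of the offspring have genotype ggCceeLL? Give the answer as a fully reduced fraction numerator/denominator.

GgCcEeLL gametes: GCEL×2, GCeL×2, GcEL×2, GceL×2, gCEL×2, gCeL×2, gcEL×2, gceL×2
GgCceeLl gametes: GCeL×2, GCel×2, GceL×2, Gcel×2, gCeL×2, gCel×2, gceL×2, gcel×2
GgCcEeLL×GgCceeLl grid (16·16=256): GGCCEeLL=4 GGCCEeLl=4 GGCCeeLL=4 GGCCeeLl=4 GGCcEeLL=8 GGCcEeLl=8 GGCceeLL=8 GGCceeLl=8 GGccEeLL=4 GGccEeLl=4 GGcceeLL=4 GGcceeLl=4 GgCCEeLL=8 GgCCEeLl=8 GgCCeeLL=8 GgCCeeLl=8 GgCcEeLL=16 GgCcEeLl=16 GgCceeLL=16 GgCceeLl=16 GgccEeLL=8 GgccEeLl=8 GgcceeLL=8 GgcceeLl=8 ggCCEeLL=4 ggCCEeLl=4 ggCCeeLL=4 ggCCeeLl=4 ggCcEeLL=8 ggCcEeLl=8 ggCceeLL=8 ggCceeLl=8 ggccEeLL=4 ggccEeLl=4 ggcceeLL=4 ggcceeLl=4
ggCceeLL hits 8/256; gcd=8; 8÷8/256÷8 = 1/32

P(ggCceeLL) = 1/32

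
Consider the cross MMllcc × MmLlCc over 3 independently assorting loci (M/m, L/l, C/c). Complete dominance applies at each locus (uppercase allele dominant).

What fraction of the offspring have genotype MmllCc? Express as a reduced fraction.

MMllcc gametes: Mlc×8
MmLlCc gametes: MLC×1, MLc×1, MlC×1, Mlc×1, mLC×1, mLc×1, mlC×1, mlc×1
MMllcc×MmLlCc grid (8·8=64): MMLlCc=8 MMLlcc=8 MMllCc=8 MMllcc=8 MmLlCc=8 MmLlcc=8 MmllCc=8 Mmllcc=8
MmllCc hits 8/64; gcd=8; 8÷8/64÷8 = 1/8

P(MmllCc) = 1/8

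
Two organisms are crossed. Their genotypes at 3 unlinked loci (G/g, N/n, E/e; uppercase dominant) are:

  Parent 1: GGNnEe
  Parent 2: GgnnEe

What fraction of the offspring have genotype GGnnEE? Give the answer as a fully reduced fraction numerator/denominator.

P(GGnnEE) = 1/16

GGNnEe gametes: GNE×2, GNe×2, GnE×2, Gne×2
GgnnEe gametes: GnE×2, Gne×2, gnE×2, gne×2
GGNnEe×GgnnEe grid (8·8=64): GGNnEE=4 GGNnEe=8 GGNnee=4 GGnnEE=4 GGnnEe=8 GGnnee=4 GgNnEE=4 GgNnEe=8 GgNnee=4 GgnnEE=4 GgnnEe=8 Ggnnee=4
GGnnEE hits 4/64; gcd=4; 4÷4/64÷4 = 1/16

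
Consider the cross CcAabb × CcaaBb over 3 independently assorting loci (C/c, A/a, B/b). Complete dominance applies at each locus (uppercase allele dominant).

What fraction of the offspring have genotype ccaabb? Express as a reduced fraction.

CcAabb gametes: CAb×2, Cab×2, cAb×2, cab×2
CcaaBb gametes: CaB×2, Cab×2, caB×2, cab×2
CcAabb×CcaaBb grid (8·8=64): CCAaBb=4 CCAabb=4 CCaaBb=4 CCaabb=4 CcAaBb=8 CcAabb=8 CcaaBb=8 Ccaabb=8 ccAaBb=4 ccAabb=4 ccaaBb=4 ccaabb=4
ccaabb hits 4/64; gcd=4; 4÷4/64÷4 = 1/16

P(ccaabb) = 1/16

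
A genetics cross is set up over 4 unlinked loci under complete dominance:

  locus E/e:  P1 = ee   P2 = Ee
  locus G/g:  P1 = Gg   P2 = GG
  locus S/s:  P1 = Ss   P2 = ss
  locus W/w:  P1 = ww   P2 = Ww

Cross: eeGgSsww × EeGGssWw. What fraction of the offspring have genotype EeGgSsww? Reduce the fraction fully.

P(EeGgSsww) = 1/16

eeGgSsww gametes: eGSw×4, eGsw×4, egSw×4, egsw×4
EeGGssWw gametes: EGsW×4, EGsw×4, eGsW×4, eGsw×4
eeGgSsww×EeGGssWw grid (16·16=256): EeGGSsWw=16 EeGGSsww=16 EeGGssWw=16 EeGGssww=16 EeGgSsWw=16 EeGgSsww=16 EeGgssWw=16 EeGgssww=16 eeGGSsWw=16 eeGGSsww=16 eeGGssWw=16 eeGGssww=16 eeGgSsWw=16 eeGgSsww=16 eeGgssWw=16 eeGgssww=16
EeGgSsww hits 16/256; gcd=16; 16÷16/256÷16 = 1/16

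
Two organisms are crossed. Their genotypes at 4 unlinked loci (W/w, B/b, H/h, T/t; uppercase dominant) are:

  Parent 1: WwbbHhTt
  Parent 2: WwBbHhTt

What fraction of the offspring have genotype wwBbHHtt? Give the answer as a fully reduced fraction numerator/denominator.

WwbbHhTt gametes: WbHT×2, WbHt×2, WbhT×2, Wbht×2, wbHT×2, wbHt×2, wbhT×2, wbht×2
WwBbHhTt gametes: WBHT×1, WBHt×1, WBhT×1, WBht×1, WbHT×1, WbHt×1, WbhT×1, Wbht×1, wBHT×1, wBHt×1, wBhT×1, wBht×1, wbHT×1, wbHt×1, wbhT×1, wbht×1
WwbbHhTt×WwBbHhTt grid (16·16=256): WWBbHHTT=2 WWBbHHTt=4 WWBbHHtt=2 WWBbHhTT=4 WWBbHhTt=8 WWBbHhtt=4 WWBbhhTT=2 WWBbhhTt=4 WWBbhhtt=2 WWbbHHTT=2 WWbbHHTt=4 WWbbHHtt=2 WWbbHhTT=4 WWbbHhTt=8 WWbbHhtt=4 WWbbhhTT=2 WWbbhhTt=4 WWbbhhtt=2 WwBbHHTT=4 WwBbHHTt=8 WwBbHHtt=4 WwBbHhTT=8 WwBbHhTt=16 WwBbHhtt=8 WwBbhhTT=4 WwBbhhTt=8 WwBbhhtt=4 WwbbHHTT=4 WwbbHHTt=8 WwbbHHtt=4 WwbbHhTT=8 WwbbHhTt=16 WwbbHhtt=8 WwbbhhTT=4 WwbbhhTt=8 Wwbbhhtt=4 wwBbHHTT=2 wwBbHHTt=4 wwBbHHtt=2 wwBbHhTT=4 wwBbHhTt=8 wwBbHhtt=4 wwBbhhTT=2 wwBbhhTt=4 wwBbhhtt=2 wwbbHHTT=2 wwbbHHTt=4 wwbbHHtt=2 wwbbHhTT=4 wwbbHhTt=8 wwbbHhtt=4 wwbbhhTT=2 wwbbhhTt=4 wwbbhhtt=2
wwBbHHtt hits 2/256; gcd=2; 2÷2/256÷2 = 1/128

P(wwBbHHtt) = 1/128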